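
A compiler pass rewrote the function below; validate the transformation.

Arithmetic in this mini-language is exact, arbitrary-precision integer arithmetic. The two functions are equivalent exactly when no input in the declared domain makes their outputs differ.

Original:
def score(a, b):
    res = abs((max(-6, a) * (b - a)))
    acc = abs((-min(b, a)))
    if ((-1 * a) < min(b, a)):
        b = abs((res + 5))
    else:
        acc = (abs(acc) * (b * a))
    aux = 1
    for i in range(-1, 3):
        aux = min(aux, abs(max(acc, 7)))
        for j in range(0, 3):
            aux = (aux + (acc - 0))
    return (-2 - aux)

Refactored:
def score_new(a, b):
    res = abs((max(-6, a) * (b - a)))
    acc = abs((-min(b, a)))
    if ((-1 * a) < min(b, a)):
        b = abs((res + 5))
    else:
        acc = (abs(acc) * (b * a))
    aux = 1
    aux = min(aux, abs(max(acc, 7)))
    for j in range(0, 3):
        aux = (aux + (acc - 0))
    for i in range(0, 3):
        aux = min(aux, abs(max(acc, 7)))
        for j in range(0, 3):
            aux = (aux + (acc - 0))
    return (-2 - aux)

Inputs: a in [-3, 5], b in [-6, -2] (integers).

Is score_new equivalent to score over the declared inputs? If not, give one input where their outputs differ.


Side by side, the visible changes include: statement counts differ; min/max/abs usage differs; loop structure differs; constant usage differs; arithmetic usage differs.
As a probe, take a=5, b=-2: score runs res = 35; acc = 2; ((-1 * a) < min(b, a)) -> true; b = 40; aux = 1; [i=-1]; aux = 1; [j=0]; aux = 3; [j=1]; aux = 5; [j=2]; aux = 7; [i=0]; aux = 7; [j=0]; aux = 9; [j=1]; aux = 11; [j=2]; aux = 13; [i=1]; aux = 7; [j=0]; aux = 9; [j=1]; aux = 11; [j=2]; aux = 13; [i=2]; aux = 7; [j=0]; aux = 9; [j=1]; aux = 11; [j=2]; aux = 13; return -15; score_new runs res = 35; acc = 2; ((-1 * a) < min(b, a)) -> true; b = 40; aux = 1; aux = 1; [j=0]; aux = 3; [j=1]; aux = 5; [j=2]; aux = 7; [i=0]; aux = 7; [j=0]; aux = 9; [j=1]; aux = 11; [j=2]; aux = 13; [i=1]; aux = 7; [j=0]; aux = 9; [j=1]; aux = 11; [j=2]; aux = 13; [i=2]; aux = 7; [j=0]; aux = 9; [j=1]; aux = 11; [j=2]; aux = 13; return -15; both end at -15.
Checked all 45 inputs in the declared domain: the outputs agree on every one.
verdict: equivalent


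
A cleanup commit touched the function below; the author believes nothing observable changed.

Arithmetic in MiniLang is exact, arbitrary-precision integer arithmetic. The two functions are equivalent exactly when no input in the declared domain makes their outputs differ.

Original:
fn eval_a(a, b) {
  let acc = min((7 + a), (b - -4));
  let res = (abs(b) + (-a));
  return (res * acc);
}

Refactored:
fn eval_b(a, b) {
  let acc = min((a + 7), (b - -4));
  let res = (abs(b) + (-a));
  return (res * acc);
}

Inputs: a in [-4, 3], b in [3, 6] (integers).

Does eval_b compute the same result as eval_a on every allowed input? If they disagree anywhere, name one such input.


Behavior is preserved: although same computation, different form, the outputs never diverge.
Tracing a=-2, b=3: eval_a: acc becomes 5; next res becomes 5; next final value 25 | eval_b: acc becomes 5; next res becomes 5; next final value 25 — matching result 25.
An exhaustive pass over the 32 declared inputs shows identical outputs.
verdict: equivalent


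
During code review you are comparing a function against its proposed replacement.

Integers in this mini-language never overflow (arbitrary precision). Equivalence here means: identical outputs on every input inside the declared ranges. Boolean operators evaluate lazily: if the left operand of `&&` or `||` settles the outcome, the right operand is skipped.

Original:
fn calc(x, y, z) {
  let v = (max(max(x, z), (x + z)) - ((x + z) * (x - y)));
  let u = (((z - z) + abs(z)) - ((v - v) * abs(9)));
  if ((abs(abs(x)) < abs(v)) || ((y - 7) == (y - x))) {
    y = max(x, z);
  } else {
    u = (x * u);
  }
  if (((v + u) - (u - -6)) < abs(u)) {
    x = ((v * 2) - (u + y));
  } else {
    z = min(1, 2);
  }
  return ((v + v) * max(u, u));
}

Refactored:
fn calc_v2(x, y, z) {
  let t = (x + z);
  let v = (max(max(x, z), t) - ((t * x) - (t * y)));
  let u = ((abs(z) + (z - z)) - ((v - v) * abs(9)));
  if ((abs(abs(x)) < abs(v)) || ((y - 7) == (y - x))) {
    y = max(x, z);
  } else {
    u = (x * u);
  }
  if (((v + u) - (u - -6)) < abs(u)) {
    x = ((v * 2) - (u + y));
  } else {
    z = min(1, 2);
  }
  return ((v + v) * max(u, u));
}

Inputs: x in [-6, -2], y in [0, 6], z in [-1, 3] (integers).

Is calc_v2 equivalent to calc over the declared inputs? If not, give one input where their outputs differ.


Reading the diff, among the changes: local variable names differ, plus statement counts differ, plus arithmetic usage differs.
As a probe, take x=-4, y=5, z=2: calc runs v=-16, then u=2, then ((abs(abs(x)) < abs(v)) || ((y - 7) == (y - x))) is true, then y=2, then (((v + u) - (u - -6)) < abs(u)) is true, then x=-36, then returns -64; calc_v2 runs t=-2, then v=-16, then u=2, then ((abs(abs(x)) < abs(v)) || ((y - 7) == (y - x))) is true, then y=2, then (((v + u) - (u - -6)) < abs(u)) is true, then x=-36, then returns -64; both end at -64.
Every one of the 175 inputs gives matching results.
verdict: equivalent


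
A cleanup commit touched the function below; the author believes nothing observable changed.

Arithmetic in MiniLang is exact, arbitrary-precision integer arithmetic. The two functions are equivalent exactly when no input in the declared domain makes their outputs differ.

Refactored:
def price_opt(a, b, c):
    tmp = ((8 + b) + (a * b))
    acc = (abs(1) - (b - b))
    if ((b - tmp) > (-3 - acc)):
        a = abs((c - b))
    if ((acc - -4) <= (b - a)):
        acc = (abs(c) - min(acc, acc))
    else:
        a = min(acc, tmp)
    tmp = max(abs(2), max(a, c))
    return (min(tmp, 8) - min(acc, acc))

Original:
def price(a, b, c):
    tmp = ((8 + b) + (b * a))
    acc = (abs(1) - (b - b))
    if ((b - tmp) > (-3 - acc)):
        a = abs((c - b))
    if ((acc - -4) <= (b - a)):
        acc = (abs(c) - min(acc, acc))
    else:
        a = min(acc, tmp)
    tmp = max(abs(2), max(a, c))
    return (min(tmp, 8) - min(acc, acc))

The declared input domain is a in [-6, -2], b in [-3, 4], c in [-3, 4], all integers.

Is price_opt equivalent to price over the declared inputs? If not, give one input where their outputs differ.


This is a faithful refactor — same computation, different form, but the computed results match everywhere.
One worked example (a=-6, b=1, c=1) — price: tmp becomes 3; next acc becomes 1; next ((b - tmp) > (-3 - acc)) evaluates to true; next a becomes 0; next ((acc - -4) <= (b - a)) evaluates to false; next a becomes 1; next tmp becomes 2; next final value 1; price_opt: tmp becomes 3; next acc becomes 1; next ((b - tmp) > (-3 - acc)) evaluates to true; next a becomes 0; next ((acc - -4) <= (b - a)) evaluates to false; next a becomes 1; next tmp becomes 2; next final value 1; agreement on 1.
Checked all 320 inputs in the declared domain: the outputs agree on every one.
verdict: equivalent


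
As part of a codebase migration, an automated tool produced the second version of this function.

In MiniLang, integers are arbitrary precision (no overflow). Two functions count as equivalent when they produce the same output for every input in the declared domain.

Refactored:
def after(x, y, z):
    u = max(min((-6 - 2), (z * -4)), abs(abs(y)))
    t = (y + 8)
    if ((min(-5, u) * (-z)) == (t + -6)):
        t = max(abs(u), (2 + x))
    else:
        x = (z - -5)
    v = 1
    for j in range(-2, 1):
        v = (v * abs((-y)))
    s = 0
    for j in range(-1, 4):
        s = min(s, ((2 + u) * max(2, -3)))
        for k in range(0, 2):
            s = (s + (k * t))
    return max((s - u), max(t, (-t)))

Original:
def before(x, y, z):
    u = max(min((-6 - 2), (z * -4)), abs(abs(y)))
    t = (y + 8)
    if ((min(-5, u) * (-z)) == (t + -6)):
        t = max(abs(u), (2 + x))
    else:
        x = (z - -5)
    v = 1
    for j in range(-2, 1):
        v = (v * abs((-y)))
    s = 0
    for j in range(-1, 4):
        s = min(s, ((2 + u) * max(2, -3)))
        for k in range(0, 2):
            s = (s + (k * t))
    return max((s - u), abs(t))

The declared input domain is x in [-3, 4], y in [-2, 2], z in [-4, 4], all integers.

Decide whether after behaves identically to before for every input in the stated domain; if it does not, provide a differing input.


Equivalent — the differences include min/max/abs usage differs, yet no declared input distinguishes the two.
As a probe, take x=1, y=2, z=1: before runs u := 2 | t := 10 | ((min(-5, u) * (-z)) == (t + -6)): false | x := 6 | v := 1 | iter j=-2: | v := 2 | iter j=-1: | v := 4 | iter j=0: | v := 8 | s := 0 | iter j=-1: | s := 0 | iter k=0: | s := 0 | iter k=1: | s := 10 | iter j=0: | s := 8 | iter k=0: | s := 8 | iter k=1: | s := 18 | iter j=1: | s := 8 | iter k=0: | s := 8 | iter k=1: | s := 18 | iter j=2: | s := 8 | iter k=0: | s := 8 | iter k=1: | s := 18 | iter j=3: | s := 8 | iter k=0: | s := 8 | iter k=1: | s := 18 | result 16; after runs u := 2 | t := 10 | ((min(-5, u) * (-z)) == (t + -6)): false | x := 6 | v := 1 | iter j=-2: | v := 2 | iter j=-1: | v := 4 | iter j=0: | v := 8 | s := 0 | iter j=-1: | s := 0 | iter k=0: | s := 0 | iter k=1: | s := 10 | iter j=0: | s := 8 | iter k=0: | s := 8 | iter k=1: | s := 18 | iter j=1: | s := 8 | iter k=0: | s := 8 | iter k=1: | s := 18 | iter j=2: | s := 8 | iter k=0: | s := 8 | iter k=1: | s := 18 | iter j=3: | s := 8 | iter k=0: | s := 8 | iter k=1: | s := 18 | result 16; both end at 16.
Across all 360 domain points the two functions coincide.
verdict: equivalent


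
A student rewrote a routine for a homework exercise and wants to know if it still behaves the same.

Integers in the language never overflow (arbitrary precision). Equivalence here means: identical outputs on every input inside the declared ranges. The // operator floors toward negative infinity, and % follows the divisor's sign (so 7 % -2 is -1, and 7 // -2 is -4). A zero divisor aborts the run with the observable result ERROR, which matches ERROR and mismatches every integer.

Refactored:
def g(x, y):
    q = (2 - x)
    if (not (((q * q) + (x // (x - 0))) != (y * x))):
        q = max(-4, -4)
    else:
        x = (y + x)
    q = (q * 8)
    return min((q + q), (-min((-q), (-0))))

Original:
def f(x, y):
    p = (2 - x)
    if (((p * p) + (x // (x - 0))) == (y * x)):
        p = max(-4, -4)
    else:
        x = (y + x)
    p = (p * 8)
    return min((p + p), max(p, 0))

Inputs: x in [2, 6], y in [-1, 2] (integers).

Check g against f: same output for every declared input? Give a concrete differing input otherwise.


The two versions differ — the changes include local variable names differ; comparison usage differs; boolean connective usage differs; min/max/abs usage differs.
Tracing x=2, y=-1: f: p = 0; (((p * p) + (x // (x - 0))) == (y * x)) -> false; x = 1; p = 0; return 0 | g: q = 0; (not (((q * q) + (x // (x - 0))) != (y * x))) -> false; x = 1; q = 0; return 0 — matching result 0.
Across all 20 domain points the two functions coincide.
verdict: equivalent


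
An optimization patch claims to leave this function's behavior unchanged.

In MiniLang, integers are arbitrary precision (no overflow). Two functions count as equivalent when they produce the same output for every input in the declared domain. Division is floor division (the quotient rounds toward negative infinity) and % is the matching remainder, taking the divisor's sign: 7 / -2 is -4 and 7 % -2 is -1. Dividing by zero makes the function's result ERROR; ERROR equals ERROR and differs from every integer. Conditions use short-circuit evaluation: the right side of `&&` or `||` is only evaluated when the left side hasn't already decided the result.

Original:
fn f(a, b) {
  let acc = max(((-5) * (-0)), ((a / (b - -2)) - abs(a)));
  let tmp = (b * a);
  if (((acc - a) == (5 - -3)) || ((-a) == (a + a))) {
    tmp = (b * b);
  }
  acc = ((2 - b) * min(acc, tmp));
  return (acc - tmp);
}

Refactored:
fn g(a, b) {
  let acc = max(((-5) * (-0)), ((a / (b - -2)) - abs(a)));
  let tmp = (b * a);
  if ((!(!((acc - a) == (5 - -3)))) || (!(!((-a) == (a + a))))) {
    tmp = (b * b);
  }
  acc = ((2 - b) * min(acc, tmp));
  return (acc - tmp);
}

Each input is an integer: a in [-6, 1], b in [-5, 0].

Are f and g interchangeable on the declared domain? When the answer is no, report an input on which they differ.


Side by side, the visible changes include: boolean connective usage differs.
One worked example (a=-5, b=-1) — f: acc becomes 0; next tmp becomes 5; next (((acc - a) == (5 - -3)) || ((-a) == (a + a))) evaluates to false; next acc becomes 0; next final value -5; g: acc becomes 0; next tmp becomes 5; next ((!(!((acc - a) == (5 - -3)))) || (!(!((-a) == (a + a))))) evaluates to false; next acc becomes 0; next final value -5; agreement on -5.
Sweeping the whole domain (48 inputs) finds no disagreement.
verdict: equivalent


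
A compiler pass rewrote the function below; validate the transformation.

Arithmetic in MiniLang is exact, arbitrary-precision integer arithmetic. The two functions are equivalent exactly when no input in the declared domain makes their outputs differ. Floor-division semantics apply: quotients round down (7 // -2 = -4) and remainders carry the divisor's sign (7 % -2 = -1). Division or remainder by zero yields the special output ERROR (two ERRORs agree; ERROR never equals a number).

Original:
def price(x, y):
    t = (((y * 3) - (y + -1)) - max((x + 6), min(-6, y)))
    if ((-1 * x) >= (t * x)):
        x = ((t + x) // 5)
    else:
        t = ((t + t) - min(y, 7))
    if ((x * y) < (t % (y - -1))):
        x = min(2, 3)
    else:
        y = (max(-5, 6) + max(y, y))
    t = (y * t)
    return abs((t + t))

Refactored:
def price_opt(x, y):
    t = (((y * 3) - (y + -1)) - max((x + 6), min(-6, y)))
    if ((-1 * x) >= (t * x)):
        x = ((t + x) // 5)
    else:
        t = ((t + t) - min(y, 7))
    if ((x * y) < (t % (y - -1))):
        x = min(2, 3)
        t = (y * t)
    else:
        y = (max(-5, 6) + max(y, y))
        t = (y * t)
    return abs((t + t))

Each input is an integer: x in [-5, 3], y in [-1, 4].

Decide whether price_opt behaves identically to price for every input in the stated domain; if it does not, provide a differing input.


This is a faithful refactor — arithmetic usage differs, plus statement counts differ, but the computed results match everywhere.
Tracing x=0, y=-1: price: t := -7 | ((-1 * x) >= (t * x)): true | x := -2 | divide-by-zero, output ERROR | price_opt: t := -7 | ((-1 * x) >= (t * x)): true | x := -2 | divide-by-zero, output ERROR — matching result ERROR.
Sweeping the whole domain (54 inputs) finds no disagreement.
verdict: equivalent


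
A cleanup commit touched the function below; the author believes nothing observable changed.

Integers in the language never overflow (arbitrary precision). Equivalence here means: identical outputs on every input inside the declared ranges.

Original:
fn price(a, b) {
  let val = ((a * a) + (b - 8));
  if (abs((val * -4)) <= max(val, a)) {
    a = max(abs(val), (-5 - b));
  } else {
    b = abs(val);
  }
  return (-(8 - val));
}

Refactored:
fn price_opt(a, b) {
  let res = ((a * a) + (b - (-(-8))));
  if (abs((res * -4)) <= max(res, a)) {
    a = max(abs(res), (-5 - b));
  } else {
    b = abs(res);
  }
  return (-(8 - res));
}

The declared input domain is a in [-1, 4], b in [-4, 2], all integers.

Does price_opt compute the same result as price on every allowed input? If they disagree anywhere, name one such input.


Side by side, the visible changes include: local variable names differ.
As a probe, take a=-1, b=2: price runs val := -5 | (abs((val * -4)) <= max(val, a)): false | b := 5 | result -13; price_opt runs res := -5 | (abs((res * -4)) <= max(res, a)): false | b := 5 | result -13; both end at -13.
An exhaustive pass over the 42 declared inputs shows identical outputs.
verdict: equivalent


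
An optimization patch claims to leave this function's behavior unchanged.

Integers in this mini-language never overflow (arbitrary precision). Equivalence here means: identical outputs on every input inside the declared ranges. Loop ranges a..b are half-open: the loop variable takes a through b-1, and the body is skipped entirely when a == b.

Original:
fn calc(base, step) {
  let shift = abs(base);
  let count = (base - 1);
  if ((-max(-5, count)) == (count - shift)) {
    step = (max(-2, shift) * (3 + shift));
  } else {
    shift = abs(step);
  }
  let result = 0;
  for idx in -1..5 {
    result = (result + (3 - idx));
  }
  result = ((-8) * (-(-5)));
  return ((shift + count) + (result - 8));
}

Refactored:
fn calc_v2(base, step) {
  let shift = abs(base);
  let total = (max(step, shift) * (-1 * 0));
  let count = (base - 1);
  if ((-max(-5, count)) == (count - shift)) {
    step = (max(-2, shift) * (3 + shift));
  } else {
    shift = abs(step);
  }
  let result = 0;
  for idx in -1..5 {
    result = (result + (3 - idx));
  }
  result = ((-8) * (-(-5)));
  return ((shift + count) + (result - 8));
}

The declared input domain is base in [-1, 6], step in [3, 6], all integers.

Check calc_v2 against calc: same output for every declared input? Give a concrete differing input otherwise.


Side by side, the visible changes include: statement counts differ, plus constant usage differs, plus local variable names differ, plus min/max/abs usage differs, plus arithmetic usage differs.
As a probe, take base=6, step=5: calc runs shift becomes 6; next count becomes 5; next ((-max(-5, count)) == (count - shift)) evaluates to false; next shift becomes 5; next result becomes 0; next at idx=-1:; next result becomes 4; next at idx=0:; next result becomes 7; next at idx=1:; next result becomes 9; next at idx=2:; next result becomes 10; next at idx=3:; next result becomes 10; next at idx=4:; next result becomes 9; next result becomes -40; next final value -38; calc_v2 runs shift becomes 6; next total becomes 0; next count becomes 5; next ((-max(-5, count)) == (count - shift)) evaluates to false; next shift becomes 5; next result becomes 0; next at idx=-1:; next result becomes 4; next at idx=0:; next result becomes 7; next at idx=1:; next result becomes 9; next at idx=2:; next result becomes 10; next at idx=3:; next result becomes 10; next at idx=4:; next result becomes 9; next result becomes -40; next final value -38; both end at -38.
Sweeping the whole domain (32 inputs) finds no disagreement.
verdict: equivalent


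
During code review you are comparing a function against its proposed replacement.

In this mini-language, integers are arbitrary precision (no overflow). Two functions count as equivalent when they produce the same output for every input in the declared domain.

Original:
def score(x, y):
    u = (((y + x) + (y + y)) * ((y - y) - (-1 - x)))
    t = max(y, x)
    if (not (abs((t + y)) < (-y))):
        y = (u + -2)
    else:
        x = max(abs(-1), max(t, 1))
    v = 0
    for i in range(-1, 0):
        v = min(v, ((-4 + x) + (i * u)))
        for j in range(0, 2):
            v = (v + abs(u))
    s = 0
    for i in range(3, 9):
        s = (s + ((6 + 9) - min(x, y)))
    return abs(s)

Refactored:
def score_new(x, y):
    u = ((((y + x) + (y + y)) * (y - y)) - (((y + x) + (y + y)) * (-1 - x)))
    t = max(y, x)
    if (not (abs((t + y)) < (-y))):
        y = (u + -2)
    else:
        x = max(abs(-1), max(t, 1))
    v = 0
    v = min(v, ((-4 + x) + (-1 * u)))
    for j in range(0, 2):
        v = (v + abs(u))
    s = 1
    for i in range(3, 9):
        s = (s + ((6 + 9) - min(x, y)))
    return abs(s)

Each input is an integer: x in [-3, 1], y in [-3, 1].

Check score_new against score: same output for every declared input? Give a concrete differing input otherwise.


Evaluate both at x=-3, y=-3.
score: u := 24 | t := -3 | (not (abs((t + y)) < (-y))): true | y := 22 | v := 0 | iter i=-1: | v := -31 | iter j=0: | v := -7 | iter j=1: | v := 17 | s := 0 | iter i=3: | s := 18 | iter i=4: | s := 36 | iter i=5: | s := 54 | iter i=6: | s := 72 | iter i=7: | s := 90 | iter i=8: | s := 108 | result 108
score_new: u := 24 | t := -3 | (not (abs((t + y)) < (-y))): true | y := 22 | v := 0 | v := -31 | iter j=0: | v := -7 | iter j=1: | v := 17 | s := 1 | iter i=3: | s := 19 | iter i=4: | s := 37 | iter i=5: | s := 55 | iter i=6: | s := 73 | iter i=7: | s := 91 | iter i=8: | s := 109 | result 109
108 != 109, so the rewrite changes behavior.
verdict: not equivalent; witness: x=-3, y=-3


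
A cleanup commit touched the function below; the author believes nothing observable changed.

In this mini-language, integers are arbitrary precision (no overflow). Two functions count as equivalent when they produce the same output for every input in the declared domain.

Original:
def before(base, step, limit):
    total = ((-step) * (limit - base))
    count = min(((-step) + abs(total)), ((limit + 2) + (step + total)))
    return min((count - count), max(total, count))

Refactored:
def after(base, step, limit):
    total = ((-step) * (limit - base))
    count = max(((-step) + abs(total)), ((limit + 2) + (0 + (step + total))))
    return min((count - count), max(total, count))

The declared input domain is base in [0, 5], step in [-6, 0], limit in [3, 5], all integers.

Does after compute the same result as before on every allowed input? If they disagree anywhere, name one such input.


At base=4, step=-6, limit=3: before gives -6, after gives 0.
verdict: not equivalent; witness: base=4, step=-6, limit=3


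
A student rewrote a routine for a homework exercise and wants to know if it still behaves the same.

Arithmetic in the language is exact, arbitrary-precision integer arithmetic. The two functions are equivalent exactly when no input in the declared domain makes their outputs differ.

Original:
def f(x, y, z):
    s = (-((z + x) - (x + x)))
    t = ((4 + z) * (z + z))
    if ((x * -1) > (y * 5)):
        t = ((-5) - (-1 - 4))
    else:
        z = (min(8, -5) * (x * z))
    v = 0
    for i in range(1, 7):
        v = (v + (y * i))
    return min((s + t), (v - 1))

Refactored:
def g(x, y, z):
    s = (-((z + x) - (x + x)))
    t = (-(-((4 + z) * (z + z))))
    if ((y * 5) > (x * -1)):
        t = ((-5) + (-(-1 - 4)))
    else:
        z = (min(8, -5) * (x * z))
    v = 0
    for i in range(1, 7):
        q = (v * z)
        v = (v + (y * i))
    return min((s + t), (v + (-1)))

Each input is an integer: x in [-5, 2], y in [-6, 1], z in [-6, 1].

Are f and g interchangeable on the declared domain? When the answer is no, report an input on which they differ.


The rewrite breaks on x=-5, y=0, z=-3, where the results are -2 and -8.
f: s = -2; t = -6; ((x * -1) > (y * 5)) -> true; t = 0; v = 0; [i=1]; v = 0; [i=2]; v = 0; [i=3]; v = 0; [i=4]; v = 0; [i=5]; v = 0; [i=6]; v = 0; return -2
g: s = -2; t = -6; ((y * 5) > (x * -1)) -> false; z = -75; v = 0; [i=1]; q = 0; v = 0; [i=2]; q = 0; v = 0; [i=3]; q = 0; v = 0; [i=4]; q = 0; v = 0; [i=5]; q = 0; v = 0; [i=6]; q = 0; v = 0; return -8
verdict: not equivalent; witness: x=-5, y=0, z=-3


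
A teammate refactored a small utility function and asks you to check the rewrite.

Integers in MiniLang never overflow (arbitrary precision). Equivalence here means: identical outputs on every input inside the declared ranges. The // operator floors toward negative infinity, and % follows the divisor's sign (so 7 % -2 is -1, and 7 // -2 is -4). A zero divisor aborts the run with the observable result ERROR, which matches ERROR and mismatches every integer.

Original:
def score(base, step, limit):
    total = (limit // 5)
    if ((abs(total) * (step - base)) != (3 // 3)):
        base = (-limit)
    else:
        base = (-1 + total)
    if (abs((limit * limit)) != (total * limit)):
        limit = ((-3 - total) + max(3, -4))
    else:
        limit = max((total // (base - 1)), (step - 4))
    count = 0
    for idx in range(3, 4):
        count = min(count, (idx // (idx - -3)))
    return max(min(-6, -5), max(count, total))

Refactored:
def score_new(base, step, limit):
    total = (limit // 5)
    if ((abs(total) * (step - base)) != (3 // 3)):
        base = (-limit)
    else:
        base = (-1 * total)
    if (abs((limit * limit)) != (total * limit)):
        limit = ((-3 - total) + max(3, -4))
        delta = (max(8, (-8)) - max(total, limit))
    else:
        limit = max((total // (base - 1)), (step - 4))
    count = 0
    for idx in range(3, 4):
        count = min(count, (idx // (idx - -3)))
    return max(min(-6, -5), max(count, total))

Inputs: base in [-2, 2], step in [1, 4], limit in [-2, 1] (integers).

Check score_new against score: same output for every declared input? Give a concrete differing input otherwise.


There is a counterexample at base=0, step=1, limit=-1: 0 on one side, ERROR on the other.
score: total := -1 | ((abs(total) * (step - base)) != (3 // 3)): false | base := -2 | (abs((limit * limit)) != (total * limit)): false | limit := 0 | count := 0 | iter idx=3: | count := 0 | result 0
score_new: total := -1 | ((abs(total) * (step - base)) != (3 // 3)): false | base := 1 | (abs((limit * limit)) != (total * limit)): false | divide-by-zero, output ERROR
verdict: not equivalent; witness: base=0, step=1, limit=-1


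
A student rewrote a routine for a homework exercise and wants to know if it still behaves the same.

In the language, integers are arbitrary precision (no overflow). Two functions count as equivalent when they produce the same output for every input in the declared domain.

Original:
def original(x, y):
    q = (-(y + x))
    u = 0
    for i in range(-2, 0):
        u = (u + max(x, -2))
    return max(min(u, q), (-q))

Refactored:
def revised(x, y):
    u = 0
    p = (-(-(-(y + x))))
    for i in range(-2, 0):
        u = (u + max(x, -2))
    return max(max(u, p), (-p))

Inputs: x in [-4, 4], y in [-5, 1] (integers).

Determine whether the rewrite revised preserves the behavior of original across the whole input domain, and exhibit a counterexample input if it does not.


The rewrite breaks on x=-4, y=-5, where the results are -4 and 9.
original: q := 9 | u := 0 | iter i=-2: | u := -2 | iter i=-1: | u := -4 | result -4
revised: u := 0 | p := 9 | iter i=-2: | u := -2 | iter i=-1: | u := -4 | result 9
verdict: not equivalent; witness: x=-4, y=-5


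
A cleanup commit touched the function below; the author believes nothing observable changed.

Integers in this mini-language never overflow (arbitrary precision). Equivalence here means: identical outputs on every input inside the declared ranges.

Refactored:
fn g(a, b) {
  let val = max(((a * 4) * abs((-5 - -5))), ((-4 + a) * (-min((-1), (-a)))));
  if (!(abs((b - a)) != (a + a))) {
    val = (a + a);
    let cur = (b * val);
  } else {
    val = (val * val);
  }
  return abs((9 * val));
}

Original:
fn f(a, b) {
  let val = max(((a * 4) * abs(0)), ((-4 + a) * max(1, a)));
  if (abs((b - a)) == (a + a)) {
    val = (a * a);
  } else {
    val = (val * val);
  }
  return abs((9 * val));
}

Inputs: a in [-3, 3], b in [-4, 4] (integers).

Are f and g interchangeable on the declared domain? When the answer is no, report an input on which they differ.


The rewrite breaks on a=1, b=-1, where the results are 9 and 18.
f: val becomes 0; next (abs((b - a)) == (a + a)) evaluates to true; next val becomes 1; next final value 9
g: val becomes 0; next (!(abs((b - a)) != (a + a))) evaluates to true; next val becomes 2; next cur becomes -2; next final value 18
verdict: not equivalent; witness: a=1, b=-1


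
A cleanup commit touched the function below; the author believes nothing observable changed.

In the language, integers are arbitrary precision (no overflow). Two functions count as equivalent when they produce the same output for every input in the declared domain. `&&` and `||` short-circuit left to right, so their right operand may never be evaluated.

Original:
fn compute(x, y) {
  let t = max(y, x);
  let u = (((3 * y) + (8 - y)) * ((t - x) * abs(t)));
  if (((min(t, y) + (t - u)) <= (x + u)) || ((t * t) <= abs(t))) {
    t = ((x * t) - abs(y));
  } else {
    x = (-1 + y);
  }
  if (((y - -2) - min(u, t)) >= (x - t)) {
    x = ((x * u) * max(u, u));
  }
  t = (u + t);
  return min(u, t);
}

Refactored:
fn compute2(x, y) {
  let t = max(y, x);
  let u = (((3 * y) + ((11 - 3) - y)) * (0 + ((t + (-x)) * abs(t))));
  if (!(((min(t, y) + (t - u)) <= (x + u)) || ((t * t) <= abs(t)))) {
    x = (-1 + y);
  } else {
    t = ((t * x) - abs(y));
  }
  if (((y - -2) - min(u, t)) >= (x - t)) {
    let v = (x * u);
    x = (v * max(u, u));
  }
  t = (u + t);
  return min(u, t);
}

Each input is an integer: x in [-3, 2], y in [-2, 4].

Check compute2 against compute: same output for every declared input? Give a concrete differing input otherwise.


Behavior is preserved: although arithmetic usage differs, plus statement counts differ, plus local variable names differ, plus constant usage differs, plus boolean connective usage differs, the outputs never diverge.
Spot check at x=0, y=0 — compute: t=0, then u=0, then (((min(t, y) + (t - u)) <= (x + u)) || ((t * t) <= abs(t))) is true, then t=0, then (((y - -2) - min(u, t)) >= (x - t)) is true, then x=0, then t=0, then returns 0. compute2: t=0, then u=0, then (!(((min(t, y) + (t - u)) <= (x + u)) || ((t * t) <= abs(t)))) is false, then t=0, then (((y - -2) - min(u, t)) >= (x - t)) is true, then v=0, then x=0, then t=0, then returns 0. Both give 0.
Across all 42 domain points the two functions coincide.
verdict: equivalent


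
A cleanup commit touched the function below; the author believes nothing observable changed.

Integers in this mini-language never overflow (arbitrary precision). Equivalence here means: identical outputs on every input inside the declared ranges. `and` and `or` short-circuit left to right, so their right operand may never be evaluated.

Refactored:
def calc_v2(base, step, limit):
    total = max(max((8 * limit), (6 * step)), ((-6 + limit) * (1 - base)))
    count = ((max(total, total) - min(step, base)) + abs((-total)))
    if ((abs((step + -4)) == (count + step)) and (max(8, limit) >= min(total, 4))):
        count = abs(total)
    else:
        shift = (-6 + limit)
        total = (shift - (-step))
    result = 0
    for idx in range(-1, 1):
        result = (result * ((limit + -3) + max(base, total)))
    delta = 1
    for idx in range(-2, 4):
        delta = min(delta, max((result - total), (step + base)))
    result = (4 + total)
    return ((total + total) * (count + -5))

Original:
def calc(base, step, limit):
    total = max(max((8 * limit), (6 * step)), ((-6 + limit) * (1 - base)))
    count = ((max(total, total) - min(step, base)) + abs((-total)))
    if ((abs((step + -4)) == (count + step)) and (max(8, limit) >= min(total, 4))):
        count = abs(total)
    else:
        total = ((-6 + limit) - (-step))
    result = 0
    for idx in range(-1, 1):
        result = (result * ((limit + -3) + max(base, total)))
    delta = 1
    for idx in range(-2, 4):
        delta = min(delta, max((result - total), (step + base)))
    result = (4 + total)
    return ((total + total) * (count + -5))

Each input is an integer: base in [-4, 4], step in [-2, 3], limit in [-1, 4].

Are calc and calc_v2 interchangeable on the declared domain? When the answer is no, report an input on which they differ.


Differences: local variable names differ; statement counts differ — yet all 324 inputs agree.
verdict: equivalent


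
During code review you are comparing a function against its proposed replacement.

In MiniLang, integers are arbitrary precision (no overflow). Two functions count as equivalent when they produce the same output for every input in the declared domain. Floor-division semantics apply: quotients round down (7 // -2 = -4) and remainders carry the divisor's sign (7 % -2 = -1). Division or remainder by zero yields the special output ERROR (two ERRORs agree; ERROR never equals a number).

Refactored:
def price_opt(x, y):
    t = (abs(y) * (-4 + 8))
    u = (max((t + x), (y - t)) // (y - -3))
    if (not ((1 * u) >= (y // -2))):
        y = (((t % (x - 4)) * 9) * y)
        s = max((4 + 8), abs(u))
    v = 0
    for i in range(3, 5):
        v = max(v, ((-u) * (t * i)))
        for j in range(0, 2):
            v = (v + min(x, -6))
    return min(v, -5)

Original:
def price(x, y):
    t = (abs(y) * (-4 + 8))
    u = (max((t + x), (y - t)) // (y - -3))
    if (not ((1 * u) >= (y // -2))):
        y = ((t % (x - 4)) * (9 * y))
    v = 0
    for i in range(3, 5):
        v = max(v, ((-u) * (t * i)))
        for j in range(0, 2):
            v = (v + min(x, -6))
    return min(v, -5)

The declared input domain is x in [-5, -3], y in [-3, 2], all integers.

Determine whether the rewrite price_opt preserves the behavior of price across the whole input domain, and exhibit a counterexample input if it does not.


Side by side, the visible changes include: local variable names differ; and statement counts differ; and arithmetic usage differs; and constant usage differs; and min/max/abs usage differs.
Tracing x=-4, y=-2: price: t := 8 | u := 4 | (not ((1 * u) >= (y // -2))): false | v := 0 | iter i=3: | v := 0 | iter j=0: | v := -6 | iter j=1: | v := -12 | iter i=4: | v := -12 | iter j=0: | v := -18 | iter j=1: | v := -24 | result -24 | price_opt: t := 8 | u := 4 | (not ((1 * u) >= (y // -2))): false | v := 0 | iter i=3: | v := 0 | iter j=0: | v := -6 | iter j=1: | v := -12 | iter i=4: | v := -12 | iter j=0: | v := -18 | iter j=1: | v := -24 | result -24 — matching result -24.
Sweeping the whole domain (18 inputs) finds no disagreement.
verdict: equivalent


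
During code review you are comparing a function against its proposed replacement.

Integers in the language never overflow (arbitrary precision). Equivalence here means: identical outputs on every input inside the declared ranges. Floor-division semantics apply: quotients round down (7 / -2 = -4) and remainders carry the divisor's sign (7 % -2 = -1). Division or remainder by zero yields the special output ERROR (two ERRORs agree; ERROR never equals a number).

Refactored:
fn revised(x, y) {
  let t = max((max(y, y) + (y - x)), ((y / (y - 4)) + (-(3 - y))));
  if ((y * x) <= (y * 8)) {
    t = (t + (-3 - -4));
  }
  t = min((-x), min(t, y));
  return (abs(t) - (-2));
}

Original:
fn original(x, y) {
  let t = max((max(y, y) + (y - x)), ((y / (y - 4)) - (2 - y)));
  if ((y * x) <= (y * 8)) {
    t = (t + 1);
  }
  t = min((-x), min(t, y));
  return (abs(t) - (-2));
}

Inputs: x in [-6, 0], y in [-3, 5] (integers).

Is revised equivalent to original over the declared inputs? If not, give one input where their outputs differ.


Try x=0, y=-3.
original: t := -5 | ((y * x) <= (y * 8)): false | t := -5 | result 7
revised: t := -6 | ((y * x) <= (y * 8)): false | t := -6 | result 8
7 vs 8 — the two versions disagree here.
verdict: not equivalent; witness: x=0, y=-3


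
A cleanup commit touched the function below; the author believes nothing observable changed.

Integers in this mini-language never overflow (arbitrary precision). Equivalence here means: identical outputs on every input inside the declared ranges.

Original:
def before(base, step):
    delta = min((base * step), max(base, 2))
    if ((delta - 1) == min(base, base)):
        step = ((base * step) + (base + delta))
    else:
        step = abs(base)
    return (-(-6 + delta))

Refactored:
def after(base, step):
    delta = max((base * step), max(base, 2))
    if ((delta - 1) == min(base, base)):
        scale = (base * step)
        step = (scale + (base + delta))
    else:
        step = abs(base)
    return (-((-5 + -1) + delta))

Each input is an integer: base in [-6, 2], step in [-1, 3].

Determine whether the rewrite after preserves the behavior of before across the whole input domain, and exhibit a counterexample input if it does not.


Try base=-6, step=-1.
before: delta=2, then ((delta - 1) == min(base, base)) is false, then step=6, then returns 4
after: delta=6, then ((delta - 1) == min(base, base)) is false, then step=6, then returns 0
4 vs 0 — the two versions disagree here.
verdict: not equivalent; witness: base=-6, step=-1


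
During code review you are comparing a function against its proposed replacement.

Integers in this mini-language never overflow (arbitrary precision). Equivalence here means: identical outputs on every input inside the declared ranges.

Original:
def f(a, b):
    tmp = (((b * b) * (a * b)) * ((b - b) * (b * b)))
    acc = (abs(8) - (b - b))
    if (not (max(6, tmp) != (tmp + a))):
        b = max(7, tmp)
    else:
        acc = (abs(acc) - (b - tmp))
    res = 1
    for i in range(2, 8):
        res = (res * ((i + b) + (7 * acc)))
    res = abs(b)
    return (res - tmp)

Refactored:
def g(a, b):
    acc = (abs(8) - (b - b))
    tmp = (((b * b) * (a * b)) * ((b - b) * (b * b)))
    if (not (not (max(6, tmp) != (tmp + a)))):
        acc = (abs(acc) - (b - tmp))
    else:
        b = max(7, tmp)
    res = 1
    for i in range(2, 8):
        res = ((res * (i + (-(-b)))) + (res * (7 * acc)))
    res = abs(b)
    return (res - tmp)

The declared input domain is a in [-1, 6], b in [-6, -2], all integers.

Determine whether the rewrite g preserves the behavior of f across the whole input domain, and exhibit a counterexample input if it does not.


Differences: boolean connective usage differs; arithmetic usage differs — yet all 40 inputs agree.
verdict: equivalent


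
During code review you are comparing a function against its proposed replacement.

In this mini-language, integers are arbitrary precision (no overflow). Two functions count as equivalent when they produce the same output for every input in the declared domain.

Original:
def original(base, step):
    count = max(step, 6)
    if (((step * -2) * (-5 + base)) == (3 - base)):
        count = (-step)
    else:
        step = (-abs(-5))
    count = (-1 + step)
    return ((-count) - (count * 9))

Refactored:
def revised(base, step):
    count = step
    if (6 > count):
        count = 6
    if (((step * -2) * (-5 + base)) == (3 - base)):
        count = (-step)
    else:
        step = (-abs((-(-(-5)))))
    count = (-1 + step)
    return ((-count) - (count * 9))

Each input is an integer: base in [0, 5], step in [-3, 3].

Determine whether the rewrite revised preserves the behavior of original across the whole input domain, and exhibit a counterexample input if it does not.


Differences: constant usage differs; statement counts differ; branching structure differs; min/max/abs usage differs; comparison usage differs — yet all 42 inputs agree.
verdict: equivalent


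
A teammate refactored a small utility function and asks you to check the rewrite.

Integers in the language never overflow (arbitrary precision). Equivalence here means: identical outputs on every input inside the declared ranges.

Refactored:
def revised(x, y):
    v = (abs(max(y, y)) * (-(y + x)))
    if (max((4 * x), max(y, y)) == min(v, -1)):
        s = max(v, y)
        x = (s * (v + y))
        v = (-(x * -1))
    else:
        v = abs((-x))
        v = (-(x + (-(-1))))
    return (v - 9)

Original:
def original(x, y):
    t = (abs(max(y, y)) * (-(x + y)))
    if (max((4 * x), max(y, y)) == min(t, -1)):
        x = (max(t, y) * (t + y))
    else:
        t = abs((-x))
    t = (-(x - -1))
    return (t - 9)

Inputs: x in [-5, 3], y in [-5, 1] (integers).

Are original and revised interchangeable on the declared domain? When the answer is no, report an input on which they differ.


Evaluate both at x=-5, y=-1.
original: t becomes 6; next (max((4 * x), max(y, y)) == min(t, -1)) evaluates to true; next x becomes 30; next t becomes -31; next final value -40
revised: v becomes 6; next (max((4 * x), max(y, y)) == min(v, -1)) evaluates to true; next s becomes 6; next x becomes 30; next v becomes 30; next final value 21
-40 != 21, so the rewrite changes behavior.
verdict: not equivalent; witness: x=-5, y=-1


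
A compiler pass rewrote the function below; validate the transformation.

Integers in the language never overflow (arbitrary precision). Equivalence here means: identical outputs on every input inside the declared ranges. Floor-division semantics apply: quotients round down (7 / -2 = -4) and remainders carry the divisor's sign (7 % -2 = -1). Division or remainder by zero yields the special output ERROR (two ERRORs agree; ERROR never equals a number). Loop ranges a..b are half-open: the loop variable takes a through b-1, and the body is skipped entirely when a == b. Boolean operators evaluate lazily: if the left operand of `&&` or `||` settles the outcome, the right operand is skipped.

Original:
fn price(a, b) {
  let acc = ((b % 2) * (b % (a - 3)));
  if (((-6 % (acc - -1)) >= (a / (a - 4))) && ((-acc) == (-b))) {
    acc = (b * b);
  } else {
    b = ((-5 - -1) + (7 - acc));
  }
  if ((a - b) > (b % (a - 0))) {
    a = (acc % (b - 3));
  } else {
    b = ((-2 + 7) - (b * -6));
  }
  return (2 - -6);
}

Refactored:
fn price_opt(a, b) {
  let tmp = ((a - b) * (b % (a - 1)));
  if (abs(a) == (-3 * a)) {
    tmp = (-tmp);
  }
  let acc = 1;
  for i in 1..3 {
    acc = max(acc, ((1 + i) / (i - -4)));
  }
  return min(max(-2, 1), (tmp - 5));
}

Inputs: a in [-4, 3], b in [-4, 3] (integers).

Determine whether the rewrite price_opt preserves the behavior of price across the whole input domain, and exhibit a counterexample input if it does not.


Run the pair on a=-4, b=-4.
price: acc=0, then (((-6 % (acc - -1)) >= (a / (a - 4))) && ((-acc) == (-b))) is false, then b=3, then ((a - b) > (b % (a - 0))) is false, then b=23, then returns 8
price_opt: tmp=0, then (abs(a) == (-3 * a)) is false, then acc=1, then (i=1), then acc=1, then (i=2), then acc=1, then returns -5
8 vs -5 — the two versions disagree here.
verdict: not equivalent; witness: a=-4, b=-4
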